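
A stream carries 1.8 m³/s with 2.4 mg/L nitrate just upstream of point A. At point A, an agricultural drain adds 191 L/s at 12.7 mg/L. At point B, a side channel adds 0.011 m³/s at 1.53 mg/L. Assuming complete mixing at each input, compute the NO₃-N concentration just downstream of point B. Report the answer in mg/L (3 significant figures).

3.38 mg/L

191 L/s = 0.191 m³/s.
After input A: C = (1.8·2.4 + 0.191·12.7) / 1.991 = 3.388 mg/L.
After input B: C = (1.991·3.388 + 0.011·1.53) / 2.002 = 3.378 mg/L.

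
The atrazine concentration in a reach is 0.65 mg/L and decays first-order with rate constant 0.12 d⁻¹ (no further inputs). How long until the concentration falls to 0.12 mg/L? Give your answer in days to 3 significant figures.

t = ln(C₀/C)/k = ln(0.65/0.12)/0.12 = 1.689/0.12 = 14.08 d.

14.1 d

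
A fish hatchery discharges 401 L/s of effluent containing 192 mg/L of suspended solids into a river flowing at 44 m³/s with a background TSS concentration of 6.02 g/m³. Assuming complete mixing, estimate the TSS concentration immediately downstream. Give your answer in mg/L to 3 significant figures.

7.70 mg/L

401 L/s = 0.401 m³/s.
Conservation of mass across the mixing zone: C = (0.401·192 + 44·6.02) / (0.401 + 44) = 341.9/44.4 = 7.7 mg/L.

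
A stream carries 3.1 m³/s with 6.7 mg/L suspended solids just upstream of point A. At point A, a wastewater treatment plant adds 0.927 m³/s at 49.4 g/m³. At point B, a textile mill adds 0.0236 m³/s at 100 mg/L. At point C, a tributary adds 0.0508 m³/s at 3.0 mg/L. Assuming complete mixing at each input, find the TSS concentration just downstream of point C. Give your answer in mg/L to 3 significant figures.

After input A: C = (3.1·6.7 + 0.927·49.4) / 4.027 = 16.53 mg/L.
After input B: C = (4.027·16.53 + 0.0236·100) / 4.051 = 17.02 mg/L.
After input C: C = (4.051·17.02 + 0.0508·3) / 4.101 = 16.84 mg/L.

16.8 mg/L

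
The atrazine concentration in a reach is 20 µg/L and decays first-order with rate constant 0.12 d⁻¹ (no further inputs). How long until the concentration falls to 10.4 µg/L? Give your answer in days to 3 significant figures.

5.45 d

t = ln(C₀/C)/k = ln(20/10.4)/0.12 = 0.6539/0.12 = 5.449 d.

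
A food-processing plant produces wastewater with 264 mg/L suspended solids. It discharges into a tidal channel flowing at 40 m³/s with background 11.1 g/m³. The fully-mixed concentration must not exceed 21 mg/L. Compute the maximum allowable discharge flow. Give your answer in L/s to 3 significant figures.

Mass balance at complete mixing: C_std·(Q_w + Q_r) = Q_w·C_e + Q_r·C_b.
Rearranging, Q_w = Q_r·(C_std − C_b)/(C_e − C_std) = 40·(21 − 11.1) / (264 − 21) = 1.63 m³/s.
= 1630 L/s.

1630 L/s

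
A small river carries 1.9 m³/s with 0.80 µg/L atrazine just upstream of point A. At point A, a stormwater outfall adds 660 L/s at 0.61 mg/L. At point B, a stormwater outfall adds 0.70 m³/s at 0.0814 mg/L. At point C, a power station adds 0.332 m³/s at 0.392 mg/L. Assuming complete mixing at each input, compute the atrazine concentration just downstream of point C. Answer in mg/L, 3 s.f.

0.165 mg/L

0.80 µg/L = 0.0008 mg/L.
660 L/s = 0.66 m³/s.
After input A: C = (1.9·0.0008 + 0.66·0.61) / 2.56 = 0.1579 mg/L.
After input B: C = (2.56·0.1579 + 0.7·0.0814) / 3.26 = 0.1414 mg/L.
After input C: C = (3.26·0.1414 + 0.332·0.392) / 3.592 = 0.1646 mg/L.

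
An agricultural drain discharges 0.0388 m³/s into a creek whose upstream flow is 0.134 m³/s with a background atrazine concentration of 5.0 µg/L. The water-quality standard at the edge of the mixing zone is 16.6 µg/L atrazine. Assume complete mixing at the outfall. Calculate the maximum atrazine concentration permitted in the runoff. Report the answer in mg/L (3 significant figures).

0.0567 mg/L

5.0 µg/L = 0.005 mg/L.
16.6 µg/L = 0.0166 mg/L.
Mass balance: 0.0166·0.1728 = 0.0388·Cₑ + 0.134·0.005.
Cₑ = (0.002868 − 0.00067) / 0.0388 = 0.05666 mg/L.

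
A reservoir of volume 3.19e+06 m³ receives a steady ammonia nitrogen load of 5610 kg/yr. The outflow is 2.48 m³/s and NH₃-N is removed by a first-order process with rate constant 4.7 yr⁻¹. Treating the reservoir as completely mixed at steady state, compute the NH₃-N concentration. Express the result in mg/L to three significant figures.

0.0602 mg/L

Outflow Q = 2.48 m³/s × 3.156e+07 s/yr = 7.826e+07 m³/yr.
Steady-state CSTR mass balance: W = Q·C + k·V·C, so C = W/(Q + kV).
Q + kV = 7.826e+07 + 4.7·3.19e+06 = 9.326e+07 m³/yr.
C = 5610/9.326e+07 = 6.016e-05 kg/m³ = 0.06016 mg/L.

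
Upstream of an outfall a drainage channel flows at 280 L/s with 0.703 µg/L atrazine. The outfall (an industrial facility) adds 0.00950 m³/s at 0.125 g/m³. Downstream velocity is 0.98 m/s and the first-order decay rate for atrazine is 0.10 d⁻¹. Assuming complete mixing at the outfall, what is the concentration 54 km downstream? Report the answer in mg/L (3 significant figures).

0.00449 mg/L

280 L/s = 0.28 m³/s.
0.703 µg/L = 0.000703 mg/L.
After complete mixing, C₀ = (0.0095·0.125 + 0.28·0.000703) / 0.2895 = 0.004782 mg/L.
Travel time t = 5.4e+04 m / 0.98 m/s = 5.51e+04 s = 0.6378 d.
C = 0.004782·exp(−0.10·0.6378) = 0.004782·0.9382 = 0.004486 mg/L.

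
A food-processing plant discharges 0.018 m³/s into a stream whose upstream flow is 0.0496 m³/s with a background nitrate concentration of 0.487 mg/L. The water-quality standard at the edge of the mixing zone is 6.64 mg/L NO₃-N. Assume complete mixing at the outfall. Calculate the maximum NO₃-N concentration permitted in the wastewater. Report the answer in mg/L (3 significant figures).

Mass balance: 6.64·0.0676 = 0.018·Cₑ + 0.0496·0.487.
Cₑ = (0.4489 − 0.02416) / 0.018 = 23.59 mg/L.

23.6 mg/L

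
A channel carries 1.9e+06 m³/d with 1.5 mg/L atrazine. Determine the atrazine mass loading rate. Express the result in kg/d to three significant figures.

2850 kg/d

1.9e+06 m³/d = 21.99 m³/s.
Mass flux = Q·C = 21.99 m³/s × 1.5 g/m³ = 32.99 g/s.
= 32.99 g/s × 86.4 = 2850 kg/d.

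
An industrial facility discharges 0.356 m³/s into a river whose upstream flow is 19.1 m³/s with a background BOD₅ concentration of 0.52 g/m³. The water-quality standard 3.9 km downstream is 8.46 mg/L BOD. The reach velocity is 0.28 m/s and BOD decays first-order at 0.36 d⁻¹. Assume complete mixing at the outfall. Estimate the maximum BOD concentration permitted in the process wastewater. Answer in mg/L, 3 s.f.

462 mg/L

Travel time to the compliance point: t = 3900/0.28 = 1.393e+04 s = 0.1612 d; decay factor exp(−0.36·0.1612) = 0.9436.
So the concentration just after mixing may be at most 8.46/0.9436 = 8.966 mg/L.
Mass balance: 8.966·19.46 = 0.356·Cₑ + 19.1·0.52.
Cₑ = (174.4 − 9.932) / 0.356 = 462.1 mg/L.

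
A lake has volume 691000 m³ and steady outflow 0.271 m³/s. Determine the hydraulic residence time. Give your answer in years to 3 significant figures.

Q = 0.271 m³/s × 3.156e+07 s/yr = 8.552e+06 m³/yr.
Hydraulic residence time τ = V/Q = 691000/8.552e+06 = 0.0808 yr.

0.0808 yr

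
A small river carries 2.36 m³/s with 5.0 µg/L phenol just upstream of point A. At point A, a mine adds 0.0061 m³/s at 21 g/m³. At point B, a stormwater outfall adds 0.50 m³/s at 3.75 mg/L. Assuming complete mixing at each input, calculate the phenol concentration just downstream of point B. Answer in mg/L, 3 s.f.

0.703 mg/L

5.0 µg/L = 0.005 mg/L.
After input A: C = (2.36·0.005 + 0.0061·21) / 2.366 = 0.05913 mg/L.
After input B: C = (2.366·0.05913 + 0.5·3.75) / 2.866 = 0.703 mg/L.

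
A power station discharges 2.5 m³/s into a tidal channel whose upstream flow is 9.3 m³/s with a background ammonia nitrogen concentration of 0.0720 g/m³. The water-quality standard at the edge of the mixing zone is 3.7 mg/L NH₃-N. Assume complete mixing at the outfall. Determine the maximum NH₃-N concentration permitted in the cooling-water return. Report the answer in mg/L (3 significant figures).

17.2 mg/L

Mass balance: 3.7·11.8 = 2.5·Cₑ + 9.3·0.072.
Cₑ = (43.66 − 0.6696) / 2.5 = 17.2 mg/L.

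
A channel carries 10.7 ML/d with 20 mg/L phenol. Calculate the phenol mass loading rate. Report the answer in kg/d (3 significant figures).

214 kg/d

10.7 ML/d = 0.1238 m³/s.
Mass flux = Q·C = 0.1238 m³/s × 20 g/m³ = 2.477 g/s.
= 2.477 g/s × 86.4 = 214 kg/d.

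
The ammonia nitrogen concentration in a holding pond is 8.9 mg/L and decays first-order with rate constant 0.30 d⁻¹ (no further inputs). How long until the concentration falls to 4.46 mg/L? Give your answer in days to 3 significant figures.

t = ln(C₀/C)/k = ln(8.9/4.46)/0.30 = 0.6909/0.30 = 2.303 d.

2.30 d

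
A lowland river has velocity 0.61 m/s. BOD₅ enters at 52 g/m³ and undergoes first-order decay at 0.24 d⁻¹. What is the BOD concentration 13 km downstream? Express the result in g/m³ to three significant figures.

49.0 g/m³

Travel time t = 13 km / 0.61 m/s = 1.3e+04/0.61 = 2.131e+04 s = 0.2467 d.
First-order decay: C = 52·exp(−0.24·0.2467) = 52·0.9425 = 49.01 g/m³.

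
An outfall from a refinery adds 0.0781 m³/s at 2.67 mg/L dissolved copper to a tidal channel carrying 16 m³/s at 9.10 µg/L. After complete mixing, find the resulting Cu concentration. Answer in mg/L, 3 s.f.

9.10 µg/L = 0.0091 mg/L.
Conservation of mass across the mixing zone: C = (0.0781·2.67 + 16·0.0091) / (0.0781 + 16) = 0.3541/16.08 = 0.02203 mg/L.

0.0220 mg/L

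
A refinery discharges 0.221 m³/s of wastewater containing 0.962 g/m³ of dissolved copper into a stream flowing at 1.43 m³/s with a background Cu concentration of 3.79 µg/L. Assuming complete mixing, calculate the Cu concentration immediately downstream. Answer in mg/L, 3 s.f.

3.79 µg/L = 0.00379 mg/L.
Conservation of mass across the mixing zone: C = (0.221·0.962 + 1.43·0.00379) / (0.221 + 1.43) = 0.218/1.651 = 0.1321 mg/L.

0.132 mg/L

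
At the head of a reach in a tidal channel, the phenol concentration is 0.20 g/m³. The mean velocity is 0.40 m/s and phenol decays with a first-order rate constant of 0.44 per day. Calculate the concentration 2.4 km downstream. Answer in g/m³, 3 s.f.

Travel time t = 2.4 km / 0.40 m/s = 2400/0.40 = 6000 s = 0.06944 d.
First-order decay: C = 0.20·exp(−0.44·0.06944) = 0.20·0.9699 = 0.194 g/m³.

0.194 g/m³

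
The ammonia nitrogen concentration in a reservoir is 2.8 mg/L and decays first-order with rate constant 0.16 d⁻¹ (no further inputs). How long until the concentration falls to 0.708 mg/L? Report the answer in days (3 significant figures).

8.59 d

t = ln(C₀/C)/k = ln(2.8/0.708)/0.16 = 1.375/0.16 = 8.593 d.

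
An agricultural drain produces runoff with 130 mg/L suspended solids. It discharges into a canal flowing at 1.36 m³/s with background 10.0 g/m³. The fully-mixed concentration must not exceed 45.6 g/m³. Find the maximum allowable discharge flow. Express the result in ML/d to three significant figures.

Mass balance at complete mixing: C_std·(Q_w + Q_r) = Q_w·C_e + Q_r·C_b.
Rearranging, Q_w = Q_r·(C_std − C_b)/(C_e − C_std) = 1.36·(45.6 − 10) / (130 − 45.6) = 0.5736 m³/s.
= 49.56 ML/d.

49.6 ML/d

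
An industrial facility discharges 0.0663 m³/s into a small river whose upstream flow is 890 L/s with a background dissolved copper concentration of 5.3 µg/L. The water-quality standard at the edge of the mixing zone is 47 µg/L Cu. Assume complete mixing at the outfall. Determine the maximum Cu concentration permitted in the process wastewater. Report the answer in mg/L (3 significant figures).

890 L/s = 0.89 m³/s.
5.3 µg/L = 0.0053 mg/L.
47 µg/L = 0.047 mg/L.
Mass balance: 0.047·0.9563 = 0.0663·Cₑ + 0.89·0.0053.
Cₑ = (0.04495 − 0.004717) / 0.0663 = 0.6068 mg/L.

0.607 mg/L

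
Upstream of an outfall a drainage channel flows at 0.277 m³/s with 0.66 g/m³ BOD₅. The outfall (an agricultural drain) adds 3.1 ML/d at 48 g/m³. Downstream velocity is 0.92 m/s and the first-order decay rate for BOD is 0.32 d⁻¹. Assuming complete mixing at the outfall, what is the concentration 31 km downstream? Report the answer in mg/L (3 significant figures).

3.1 ML/d = 0.03588 m³/s.
After complete mixing, C₀ = (0.03588·48 + 0.277·0.66) / 0.3129 = 6.089 mg/L.
Travel time t = 3.1e+04 m / 0.92 m/s = 3.37e+04 s = 0.39 d.
C = 6.089·exp(−0.32·0.39) = 6.089·0.8827 = 5.374 mg/L.

5.37 mg/L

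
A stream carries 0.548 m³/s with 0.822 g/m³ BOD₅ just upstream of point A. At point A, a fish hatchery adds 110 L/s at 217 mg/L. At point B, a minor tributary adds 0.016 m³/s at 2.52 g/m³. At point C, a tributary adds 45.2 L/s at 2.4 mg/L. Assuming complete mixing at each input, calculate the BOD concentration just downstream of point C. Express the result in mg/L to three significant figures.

34.0 mg/L

110 L/s = 0.11 m³/s.
After input A: C = (0.548·0.822 + 0.11·217) / 0.658 = 36.96 mg/L.
After input B: C = (0.658·36.96 + 0.016·2.52) / 0.674 = 36.14 mg/L.
45.2 L/s = 0.0452 m³/s.
After input C: C = (0.674·36.14 + 0.0452·2.4) / 0.7192 = 34.02 mg/L.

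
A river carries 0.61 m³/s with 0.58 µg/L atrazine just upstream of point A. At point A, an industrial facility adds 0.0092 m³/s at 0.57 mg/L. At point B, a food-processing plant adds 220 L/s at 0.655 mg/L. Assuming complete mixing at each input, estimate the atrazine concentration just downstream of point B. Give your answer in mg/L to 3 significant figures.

0.58 µg/L = 0.00058 mg/L.
After input A: C = (0.61·0.00058 + 0.0092·0.57) / 0.6192 = 0.00904 mg/L.
220 L/s = 0.22 m³/s.
After input B: C = (0.6192·0.00904 + 0.22·0.655) / 0.8392 = 0.1784 mg/L.

0.178 mg/L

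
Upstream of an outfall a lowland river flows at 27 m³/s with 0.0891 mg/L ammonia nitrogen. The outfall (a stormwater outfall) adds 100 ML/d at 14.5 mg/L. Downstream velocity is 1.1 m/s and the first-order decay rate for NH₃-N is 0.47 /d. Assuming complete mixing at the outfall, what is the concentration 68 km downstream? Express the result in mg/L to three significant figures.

0.487 mg/L

100 ML/d = 1.157 m³/s.
After complete mixing, C₀ = (1.157·14.5 + 27·0.0891) / 28.16 = 0.6815 mg/L.
Travel time t = 6.8e+04 m / 1.1 m/s = 6.182e+04 s = 0.7155 d.
C = 0.6815·exp(−0.47·0.7155) = 0.6815·0.7144 = 0.4868 mg/L.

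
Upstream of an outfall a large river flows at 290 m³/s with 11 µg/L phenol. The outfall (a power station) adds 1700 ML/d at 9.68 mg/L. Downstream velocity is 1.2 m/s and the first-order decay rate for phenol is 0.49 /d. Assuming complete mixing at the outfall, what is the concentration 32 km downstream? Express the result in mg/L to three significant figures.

1700 ML/d = 19.68 m³/s.
11 µg/L = 0.011 mg/L.
After complete mixing, C₀ = (19.68·9.68 + 290·0.011) / 309.7 = 0.6253 mg/L.
Travel time t = 3.2e+04 m / 1.2 m/s = 2.667e+04 s = 0.3086 d.
C = 0.6253·exp(−0.49·0.3086) = 0.6253·0.8596 = 0.5376 mg/L.

0.538 mg/L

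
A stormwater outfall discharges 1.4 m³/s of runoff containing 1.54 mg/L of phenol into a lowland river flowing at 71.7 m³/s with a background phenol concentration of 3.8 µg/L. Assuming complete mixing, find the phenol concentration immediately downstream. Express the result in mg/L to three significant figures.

0.0332 mg/L

3.8 µg/L = 0.0038 mg/L.
Conservation of mass across the mixing zone: C = (1.4·1.54 + 71.7·0.0038) / (1.4 + 71.7) = 2.428/73.1 = 0.03322 mg/L.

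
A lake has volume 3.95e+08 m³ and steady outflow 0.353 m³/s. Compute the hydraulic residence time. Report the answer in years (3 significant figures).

35.5 yr

Q = 0.353 m³/s × 3.156e+07 s/yr = 1.114e+07 m³/yr.
Hydraulic residence time τ = V/Q = 3.95e+08/1.114e+07 = 35.46 yr.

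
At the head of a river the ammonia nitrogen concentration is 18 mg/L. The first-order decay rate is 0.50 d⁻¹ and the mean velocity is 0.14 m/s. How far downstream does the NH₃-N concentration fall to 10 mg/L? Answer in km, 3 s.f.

From C = C₀·e^(−kt), t = ln(C₀/C)/k = ln(18/10)/0.50 = 0.5878/0.50 = 1.176 d.
Distance = v·t = 0.14 m/s × 1.016e+05 s = 1.422e+04 m = 14.22 km.

14.2 km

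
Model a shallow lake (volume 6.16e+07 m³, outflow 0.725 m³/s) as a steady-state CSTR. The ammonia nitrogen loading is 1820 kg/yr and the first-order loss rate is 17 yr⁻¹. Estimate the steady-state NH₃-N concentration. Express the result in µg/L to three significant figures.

1.70 µg/L

Outflow Q = 0.725 m³/s × 3.156e+07 s/yr = 2.288e+07 m³/yr.
Steady-state CSTR mass balance: W = Q·C + k·V·C, so C = W/(Q + kV).
Q + kV = 2.288e+07 + 17·6.16e+07 = 1.07e+09 m³/yr.
C = 1820/1.07e+09 = 1.701e-06 kg/m³ = 0.001701 mg/L = 1.701 µg/L.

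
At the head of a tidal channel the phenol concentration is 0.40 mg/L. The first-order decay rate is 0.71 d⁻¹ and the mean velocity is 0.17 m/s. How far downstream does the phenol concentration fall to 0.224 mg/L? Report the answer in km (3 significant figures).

12.0 km

From C = C₀·e^(−kt), t = ln(C₀/C)/k = ln(0.40/0.224)/0.71 = 0.5798/0.71 = 0.8166 d.
Distance = v·t = 0.17 m/s × 7.056e+04 s = 1.199e+04 m = 11.99 km.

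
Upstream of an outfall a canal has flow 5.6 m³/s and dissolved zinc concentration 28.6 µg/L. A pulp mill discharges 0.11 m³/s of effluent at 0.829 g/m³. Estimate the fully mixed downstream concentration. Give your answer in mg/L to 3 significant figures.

0.0440 mg/L

28.6 µg/L = 0.0286 mg/L.
By mass balance at complete mixing, C = (0.11·0.829 + 5.6·0.0286) / (0.11 + 5.6) = 0.2513/5.71 = 0.04402 mg/L.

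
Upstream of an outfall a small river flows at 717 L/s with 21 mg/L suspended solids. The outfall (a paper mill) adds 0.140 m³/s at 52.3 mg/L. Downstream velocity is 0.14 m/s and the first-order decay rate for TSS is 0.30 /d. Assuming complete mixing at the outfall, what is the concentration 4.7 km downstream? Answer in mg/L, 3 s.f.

23.2 mg/L

717 L/s = 0.717 m³/s.
After complete mixing, C₀ = (0.14·52.3 + 0.717·21) / 0.857 = 26.11 mg/L.
Travel time t = 4700 m / 0.14 m/s = 3.357e+04 s = 0.3886 d.
C = 26.11·exp(−0.30·0.3886) = 26.11·0.89 = 23.24 mg/L.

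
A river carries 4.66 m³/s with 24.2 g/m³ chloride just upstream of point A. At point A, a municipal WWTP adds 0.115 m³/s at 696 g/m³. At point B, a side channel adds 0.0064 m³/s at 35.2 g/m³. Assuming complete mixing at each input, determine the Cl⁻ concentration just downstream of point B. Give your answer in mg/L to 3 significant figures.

40.4 mg/L

After input A: C = (4.66·24.2 + 0.115·696) / 4.775 = 40.38 mg/L.
After input B: C = (4.775·40.38 + 0.0064·35.2) / 4.781 = 40.37 mg/L.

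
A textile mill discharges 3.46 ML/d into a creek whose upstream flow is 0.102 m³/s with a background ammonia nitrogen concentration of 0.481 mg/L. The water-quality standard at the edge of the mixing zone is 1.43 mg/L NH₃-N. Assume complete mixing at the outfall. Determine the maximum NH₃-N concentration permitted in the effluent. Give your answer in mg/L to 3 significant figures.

3.46 ML/d = 0.04005 m³/s.
Mass balance: 1.43·0.142 = 0.04005·Cₑ + 0.102·0.481.
Cₑ = (0.2031 − 0.04906) / 0.04005 = 3.847 mg/L.

3.85 mg/L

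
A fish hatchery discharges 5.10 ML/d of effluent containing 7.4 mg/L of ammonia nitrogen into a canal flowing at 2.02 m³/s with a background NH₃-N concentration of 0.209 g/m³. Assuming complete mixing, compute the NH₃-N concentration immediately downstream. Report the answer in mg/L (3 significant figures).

5.10 ML/d = 0.05903 m³/s.
Flow-weighted mixing gives C = (0.05903·7.4 + 2.02·0.209) / (0.05903 + 2.02) = 0.859/2.079 = 0.4132 mg/L.

0.413 mg/L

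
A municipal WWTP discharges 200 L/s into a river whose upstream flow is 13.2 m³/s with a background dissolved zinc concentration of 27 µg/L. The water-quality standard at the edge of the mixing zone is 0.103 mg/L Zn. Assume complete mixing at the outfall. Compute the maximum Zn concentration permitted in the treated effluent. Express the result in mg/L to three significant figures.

5.12 mg/L

200 L/s = 0.2 m³/s.
27 µg/L = 0.027 mg/L.
Mass balance: 0.103·13.4 = 0.2·Cₑ + 13.2·0.027.
Cₑ = (1.38 − 0.3564) / 0.2 = 5.119 mg/L.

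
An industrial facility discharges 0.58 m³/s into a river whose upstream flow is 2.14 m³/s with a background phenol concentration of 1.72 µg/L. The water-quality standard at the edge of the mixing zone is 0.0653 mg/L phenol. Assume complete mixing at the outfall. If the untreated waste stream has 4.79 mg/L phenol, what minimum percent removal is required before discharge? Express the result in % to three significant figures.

93.7 %

1.72 µg/L = 0.00172 mg/L.
Mass balance: 0.0653·2.72 = 0.58·Cₑ + 2.14·0.00172.
Cₑ = (0.1776 − 0.003681) / 0.58 = 0.2999 mg/L.
Required removal = 1 − 0.2999/4.79 = 93.74 %.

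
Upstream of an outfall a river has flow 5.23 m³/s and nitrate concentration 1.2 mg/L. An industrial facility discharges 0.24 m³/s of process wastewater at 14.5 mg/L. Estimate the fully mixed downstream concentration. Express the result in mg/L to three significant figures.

By mass balance at complete mixing, C = (0.24·14.5 + 5.23·1.2) / (0.24 + 5.23) = 9.756/5.47 = 1.784 mg/L.

1.78 mg/L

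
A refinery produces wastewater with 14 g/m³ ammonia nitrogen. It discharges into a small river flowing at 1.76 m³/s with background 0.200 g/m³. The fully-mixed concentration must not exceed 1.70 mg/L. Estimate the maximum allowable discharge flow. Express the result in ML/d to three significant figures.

18.5 ML/d

Mass balance at complete mixing: C_std·(Q_w + Q_r) = Q_w·C_e + Q_r·C_b.
Rearranging, Q_w = Q_r·(C_std − C_b)/(C_e − C_std) = 1.76·(1.7 − 0.2) / (14 − 1.7) = 0.2146 m³/s.
= 18.54 ML/d.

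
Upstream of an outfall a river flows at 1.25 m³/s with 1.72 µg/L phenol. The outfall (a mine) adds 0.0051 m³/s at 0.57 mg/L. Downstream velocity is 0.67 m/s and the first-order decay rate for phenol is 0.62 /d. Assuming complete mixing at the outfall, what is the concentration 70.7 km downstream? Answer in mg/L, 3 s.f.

0.00189 mg/L

1.72 µg/L = 0.00172 mg/L.
After complete mixing, C₀ = (0.0051·0.57 + 1.25·0.00172) / 1.255 = 0.004029 mg/L.
Travel time t = 7.07e+04 m / 0.67 m/s = 1.055e+05 s = 1.221 d.
C = 0.004029·exp(−0.62·1.221) = 0.004029·0.469 = 0.00189 mg/L.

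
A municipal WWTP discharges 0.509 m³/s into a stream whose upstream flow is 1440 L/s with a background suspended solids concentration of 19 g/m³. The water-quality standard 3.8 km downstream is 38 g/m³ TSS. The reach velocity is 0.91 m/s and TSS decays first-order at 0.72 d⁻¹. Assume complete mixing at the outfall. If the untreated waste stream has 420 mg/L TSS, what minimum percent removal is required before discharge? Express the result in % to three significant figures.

76.9 %

1440 L/s = 1.44 m³/s.
Travel time to the compliance point: t = 3800/0.91 = 4176 s = 0.04833 d; decay factor exp(−0.72·0.04833) = 0.9658.
So the concentration just after mixing may be at most 38/0.9658 = 39.35 mg/L.
Mass balance: 39.35·1.949 = 0.509·Cₑ + 1.44·19.
Cₑ = (76.68 − 27.36) / 0.509 = 96.9 mg/L.
Required removal = 1 − 96.9/420 = 76.93 %.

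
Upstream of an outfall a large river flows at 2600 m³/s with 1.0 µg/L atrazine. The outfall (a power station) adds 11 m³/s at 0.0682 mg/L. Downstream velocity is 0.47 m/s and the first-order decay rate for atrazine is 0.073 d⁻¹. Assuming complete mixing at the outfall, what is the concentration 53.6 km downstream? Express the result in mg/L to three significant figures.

0.00117 mg/L

1.0 µg/L = 0.001 mg/L.
After complete mixing, C₀ = (11·0.0682 + 2600·0.001) / 2611 = 0.001283 mg/L.
Travel time t = 5.36e+04 m / 0.47 m/s = 1.14e+05 s = 1.32 d.
C = 0.001283·exp(−0.073·1.32) = 0.001283·0.9081 = 0.001165 mg/L.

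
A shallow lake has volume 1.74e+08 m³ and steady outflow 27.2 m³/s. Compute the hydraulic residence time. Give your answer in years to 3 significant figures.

0.203 yr

Q = 27.2 m³/s × 3.156e+07 s/yr = 8.584e+08 m³/yr.
Hydraulic residence time τ = V/Q = 1.74e+08/8.584e+08 = 0.2027 yr.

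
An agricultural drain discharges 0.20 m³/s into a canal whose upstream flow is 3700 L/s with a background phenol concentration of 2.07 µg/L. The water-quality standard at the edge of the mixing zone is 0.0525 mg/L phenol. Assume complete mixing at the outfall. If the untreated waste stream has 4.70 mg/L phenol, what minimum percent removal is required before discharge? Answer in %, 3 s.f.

3700 L/s = 3.7 m³/s.
2.07 µg/L = 0.00207 mg/L.
Mass balance: 0.0525·3.9 = 0.2·Cₑ + 3.7·0.00207.
Cₑ = (0.2048 − 0.007659) / 0.2 = 0.9855 mg/L.
Required removal = 1 − 0.9855/4.70 = 79.03 %.

79.0 %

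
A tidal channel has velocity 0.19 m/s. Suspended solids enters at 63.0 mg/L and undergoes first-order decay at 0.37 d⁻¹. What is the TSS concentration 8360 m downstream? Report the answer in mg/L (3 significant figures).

52.2 mg/L

Travel time t = 8360 m / 0.19 m/s = 8360/0.19 = 4.4e+04 s = 0.5093 d.
First-order decay: C = 63.0·exp(−0.37·0.5093) = 63.0·0.8283 = 52.18 mg/L.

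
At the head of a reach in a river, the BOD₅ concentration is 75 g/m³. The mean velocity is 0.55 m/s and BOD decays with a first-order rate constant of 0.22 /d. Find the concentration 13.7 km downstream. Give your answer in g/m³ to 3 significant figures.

Travel time t = 13.7 km / 0.55 m/s = 1.37e+04/0.55 = 2.491e+04 s = 0.2883 d.
First-order decay: C = 75·exp(−0.22·0.2883) = 75·0.9385 = 70.39 g/m³.

70.4 g/m³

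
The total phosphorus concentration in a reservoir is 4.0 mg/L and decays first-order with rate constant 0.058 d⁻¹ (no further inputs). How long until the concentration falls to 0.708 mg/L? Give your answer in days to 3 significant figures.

29.9 d

t = ln(C₀/C)/k = ln(4.0/0.708)/0.058 = 1.732/0.058 = 29.86 d.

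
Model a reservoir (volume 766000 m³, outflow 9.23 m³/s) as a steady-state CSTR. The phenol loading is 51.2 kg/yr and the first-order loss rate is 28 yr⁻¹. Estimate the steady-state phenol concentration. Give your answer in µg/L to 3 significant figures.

0.164 µg/L

Outflow Q = 9.23 m³/s × 3.156e+07 s/yr = 2.913e+08 m³/yr.
Steady-state CSTR mass balance: W = Q·C + k·V·C, so C = W/(Q + kV).
Q + kV = 2.913e+08 + 28·766000 = 3.127e+08 m³/yr.
C = 51.2/3.127e+08 = 1.637e-07 kg/m³ = 0.0001637 mg/L = 0.1637 µg/L.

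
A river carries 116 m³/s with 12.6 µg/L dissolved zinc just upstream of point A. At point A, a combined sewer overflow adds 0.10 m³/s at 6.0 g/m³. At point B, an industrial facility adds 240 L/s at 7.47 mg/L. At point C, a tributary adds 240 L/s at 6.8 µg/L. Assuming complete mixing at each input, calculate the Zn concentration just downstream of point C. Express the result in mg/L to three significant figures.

0.0331 mg/L

12.6 µg/L = 0.0126 mg/L.
After input A: C = (116·0.0126 + 0.1·6) / 116.1 = 0.01776 mg/L.
240 L/s = 0.24 m³/s.
After input B: C = (116.1·0.01776 + 0.24·7.47) / 116.3 = 0.03313 mg/L.
240 L/s = 0.24 m³/s.
6.8 µg/L = 0.0068 mg/L.
After input C: C = (116.3·0.03313 + 0.24·0.0068) / 116.6 = 0.03308 mg/L.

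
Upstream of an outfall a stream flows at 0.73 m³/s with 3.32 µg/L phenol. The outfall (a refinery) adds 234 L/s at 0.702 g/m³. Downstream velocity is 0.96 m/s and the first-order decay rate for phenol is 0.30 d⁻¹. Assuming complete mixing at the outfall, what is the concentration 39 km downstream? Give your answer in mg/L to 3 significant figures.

234 L/s = 0.234 m³/s.
3.32 µg/L = 0.00332 mg/L.
After complete mixing, C₀ = (0.234·0.702 + 0.73·0.00332) / 0.964 = 0.1729 mg/L.
Travel time t = 3.9e+04 m / 0.96 m/s = 4.062e+04 s = 0.4702 d.
C = 0.1729·exp(−0.30·0.4702) = 0.1729·0.8684 = 0.1502 mg/L.

0.150 mg/L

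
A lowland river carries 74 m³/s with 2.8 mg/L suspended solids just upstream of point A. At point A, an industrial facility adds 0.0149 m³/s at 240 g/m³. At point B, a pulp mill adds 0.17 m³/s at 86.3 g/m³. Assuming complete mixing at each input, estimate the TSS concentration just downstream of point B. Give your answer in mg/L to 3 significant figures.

3.04 mg/L

After input A: C = (74·2.8 + 0.0149·240) / 74.01 = 2.848 mg/L.
After input B: C = (74.01·2.848 + 0.17·86.3) / 74.18 = 3.039 mg/L.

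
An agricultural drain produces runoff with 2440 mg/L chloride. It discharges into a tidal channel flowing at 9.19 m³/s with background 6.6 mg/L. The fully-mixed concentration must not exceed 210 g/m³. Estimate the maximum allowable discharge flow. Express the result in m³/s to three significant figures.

Mass balance at complete mixing: C_std·(Q_w + Q_r) = Q_w·C_e + Q_r·C_b.
Rearranging, Q_w = Q_r·(C_std − C_b)/(C_e − C_std) = 9.19·(210 − 6.6) / (2440 − 210) = 0.8382 m³/s.

0.838 m³/s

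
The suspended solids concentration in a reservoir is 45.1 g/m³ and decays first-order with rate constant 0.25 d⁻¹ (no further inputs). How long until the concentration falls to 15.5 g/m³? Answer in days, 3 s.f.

t = ln(C₀/C)/k = ln(45.1/15.5)/0.25 = 1.068/0.25 = 4.272 d.

4.27 d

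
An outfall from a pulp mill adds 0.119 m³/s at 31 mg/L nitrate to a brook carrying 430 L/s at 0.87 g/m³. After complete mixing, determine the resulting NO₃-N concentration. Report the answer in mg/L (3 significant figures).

7.40 mg/L

430 L/s = 0.43 m³/s.
Conservation of mass across the mixing zone: C = (0.119·31 + 0.43·0.87) / (0.119 + 0.43) = 4.063/0.549 = 7.401 mg/L.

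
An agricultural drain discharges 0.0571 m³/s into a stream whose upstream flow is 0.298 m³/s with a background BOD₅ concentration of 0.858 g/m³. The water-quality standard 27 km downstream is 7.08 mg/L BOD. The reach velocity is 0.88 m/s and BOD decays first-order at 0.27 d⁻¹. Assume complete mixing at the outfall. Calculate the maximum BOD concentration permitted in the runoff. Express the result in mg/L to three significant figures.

44.0 mg/L

Travel time to the compliance point: t = 2.7e+04/0.88 = 3.068e+04 s = 0.3551 d; decay factor exp(−0.27·0.3551) = 0.9086.
So the concentration just after mixing may be at most 7.08/0.9086 = 7.792 mg/L.
Mass balance: 7.792·0.3551 = 0.0571·Cₑ + 0.298·0.858.
Cₑ = (2.767 − 0.2557) / 0.0571 = 43.98 mg/L.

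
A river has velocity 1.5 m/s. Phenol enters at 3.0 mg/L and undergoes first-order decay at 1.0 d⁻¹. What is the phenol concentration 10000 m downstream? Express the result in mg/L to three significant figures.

2.78 mg/L

Travel time t = 10000 m / 1.5 m/s = 1e+04/1.5 = 6667 s = 0.07716 d.
First-order decay: C = 3.0·exp(−1.0·0.07716) = 3.0·0.9257 = 2.777 mg/L.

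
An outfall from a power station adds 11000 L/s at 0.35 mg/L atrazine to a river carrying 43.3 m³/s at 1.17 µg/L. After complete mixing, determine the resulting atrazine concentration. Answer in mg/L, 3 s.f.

0.0718 mg/L

11000 L/s = 11 m³/s.
1.17 µg/L = 0.00117 mg/L.
By mass balance at complete mixing, C = (11·0.35 + 43.3·0.00117) / (11 + 43.3) = 3.901/54.3 = 0.07184 mg/L.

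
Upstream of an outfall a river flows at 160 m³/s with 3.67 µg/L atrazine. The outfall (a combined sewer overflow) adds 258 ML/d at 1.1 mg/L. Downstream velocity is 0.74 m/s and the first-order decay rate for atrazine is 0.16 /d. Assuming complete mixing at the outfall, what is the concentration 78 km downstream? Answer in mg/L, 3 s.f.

0.0195 mg/L

258 ML/d = 2.986 m³/s.
3.67 µg/L = 0.00367 mg/L.
After complete mixing, C₀ = (2.986·1.1 + 160·0.00367) / 163 = 0.02376 mg/L.
Travel time t = 7.8e+04 m / 0.74 m/s = 1.054e+05 s = 1.22 d.
C = 0.02376·exp(−0.16·1.22) = 0.02376·0.8227 = 0.01954 mg/L.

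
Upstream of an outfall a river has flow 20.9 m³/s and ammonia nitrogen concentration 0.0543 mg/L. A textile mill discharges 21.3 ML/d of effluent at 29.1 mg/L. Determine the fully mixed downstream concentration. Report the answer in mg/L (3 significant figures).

0.393 mg/L

21.3 ML/d = 0.2465 m³/s.
Conservation of mass across the mixing zone: C = (0.2465·29.1 + 20.9·0.0543) / (0.2465 + 20.9) = 8.309/21.15 = 0.3929 mg/L.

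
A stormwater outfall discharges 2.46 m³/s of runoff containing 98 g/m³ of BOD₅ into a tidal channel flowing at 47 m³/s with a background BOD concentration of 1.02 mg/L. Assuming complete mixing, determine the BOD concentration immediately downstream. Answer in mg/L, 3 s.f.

Conservation of mass across the mixing zone: C = (2.46·98 + 47·1.02) / (2.46 + 47) = 289/49.46 = 5.844 mg/L.

5.84 mg/L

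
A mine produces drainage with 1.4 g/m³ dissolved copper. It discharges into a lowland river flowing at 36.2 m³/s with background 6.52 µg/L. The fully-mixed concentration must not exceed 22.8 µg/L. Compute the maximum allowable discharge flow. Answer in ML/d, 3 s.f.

6.52 µg/L = 0.00652 mg/L.
22.8 µg/L = 0.0228 mg/L.
Mass balance at complete mixing: C_std·(Q_w + Q_r) = Q_w·C_e + Q_r·C_b.
Rearranging, Q_w = Q_r·(C_std − C_b)/(C_e − C_std) = 36.2·(0.0228 − 0.00652) / (1.4 − 0.0228) = 0.4279 m³/s.
= 36.97 ML/d.

37.0 ML/d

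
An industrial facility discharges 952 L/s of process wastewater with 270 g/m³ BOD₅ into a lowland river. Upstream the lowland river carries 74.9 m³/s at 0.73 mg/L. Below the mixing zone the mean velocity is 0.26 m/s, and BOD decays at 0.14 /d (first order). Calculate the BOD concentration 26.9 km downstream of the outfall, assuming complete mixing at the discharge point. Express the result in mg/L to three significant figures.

952 L/s = 0.952 m³/s.
After complete mixing, C₀ = (0.952·270 + 74.9·0.73) / 75.85 = 4.11 mg/L.
Travel time t = 2.69e+04 m / 0.26 m/s = 1.035e+05 s = 1.197 d.
C = 4.11·exp(−0.14·1.197) = 4.11·0.8457 = 3.475 mg/L.

3.48 mg/L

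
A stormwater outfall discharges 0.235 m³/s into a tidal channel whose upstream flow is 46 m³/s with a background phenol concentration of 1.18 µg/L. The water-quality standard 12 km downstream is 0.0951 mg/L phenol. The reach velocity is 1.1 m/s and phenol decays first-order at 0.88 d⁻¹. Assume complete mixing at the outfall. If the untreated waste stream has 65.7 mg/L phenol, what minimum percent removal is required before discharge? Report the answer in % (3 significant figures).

68.5 %

1.18 µg/L = 0.00118 mg/L.
Travel time to the compliance point: t = 1.2e+04/1.1 = 1.091e+04 s = 0.1263 d; decay factor exp(−0.88·0.1263) = 0.8948.
So the concentration just after mixing may be at most 0.0951/0.8948 = 0.1063 mg/L.
Mass balance: 0.1063·46.23 = 0.235·Cₑ + 46·0.00118.
Cₑ = (4.914 − 0.05428) / 0.235 = 20.68 mg/L.
Required removal = 1 − 20.68/65.7 = 68.53 %.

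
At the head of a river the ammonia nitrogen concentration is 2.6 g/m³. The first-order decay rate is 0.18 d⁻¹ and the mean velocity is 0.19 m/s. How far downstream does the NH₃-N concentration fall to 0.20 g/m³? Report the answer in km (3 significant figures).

234 km

From C = C₀·e^(−kt), t = ln(C₀/C)/k = ln(2.6/0.20)/0.18 = 2.565/0.18 = 14.25 d.
Distance = v·t = 0.19 m/s × 1.231e+06 s = 2.339e+05 m = 233.9 km.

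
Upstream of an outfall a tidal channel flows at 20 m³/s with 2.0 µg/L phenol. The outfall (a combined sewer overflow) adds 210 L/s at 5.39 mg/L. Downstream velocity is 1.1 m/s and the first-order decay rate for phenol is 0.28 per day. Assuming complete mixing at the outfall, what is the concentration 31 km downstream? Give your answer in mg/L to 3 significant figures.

210 L/s = 0.21 m³/s.
2.0 µg/L = 0.002 mg/L.
After complete mixing, C₀ = (0.21·5.39 + 20·0.002) / 20.21 = 0.05799 mg/L.
Travel time t = 3.1e+04 m / 1.1 m/s = 2.818e+04 s = 0.3262 d.
C = 0.05799·exp(−0.28·0.3262) = 0.05799·0.9127 = 0.05292 mg/L.

0.0529 mg/L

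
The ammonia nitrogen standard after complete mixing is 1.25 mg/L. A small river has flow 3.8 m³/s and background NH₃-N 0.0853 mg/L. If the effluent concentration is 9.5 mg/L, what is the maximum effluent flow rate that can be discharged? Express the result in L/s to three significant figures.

Mass balance at complete mixing: C_std·(Q_w + Q_r) = Q_w·C_e + Q_r·C_b.
Rearranging, Q_w = Q_r·(C_std − C_b)/(C_e − C_std) = 3.8·(1.25 − 0.0853) / (9.5 − 1.25) = 0.5365 m³/s.
= 536.5 L/s.

536 L/s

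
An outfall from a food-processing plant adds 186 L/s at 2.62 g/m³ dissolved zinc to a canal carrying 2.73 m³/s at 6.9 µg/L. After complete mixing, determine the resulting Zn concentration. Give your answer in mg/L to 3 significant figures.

186 L/s = 0.186 m³/s.
6.9 µg/L = 0.0069 mg/L.
Flow-weighted mixing gives C = (0.186·2.62 + 2.73·0.0069) / (0.186 + 2.73) = 0.5062/2.916 = 0.1736 mg/L.

0.174 mg/L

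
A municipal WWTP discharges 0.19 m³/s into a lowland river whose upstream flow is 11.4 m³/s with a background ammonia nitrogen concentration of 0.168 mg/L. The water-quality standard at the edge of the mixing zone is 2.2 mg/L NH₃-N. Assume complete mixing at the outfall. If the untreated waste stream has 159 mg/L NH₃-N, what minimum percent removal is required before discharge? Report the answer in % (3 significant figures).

21.9 %

Mass balance: 2.2·11.59 = 0.19·Cₑ + 11.4·0.168.
Cₑ = (25.5 − 1.915) / 0.19 = 124.1 mg/L.
Required removal = 1 − 124.1/159 = 21.94 %.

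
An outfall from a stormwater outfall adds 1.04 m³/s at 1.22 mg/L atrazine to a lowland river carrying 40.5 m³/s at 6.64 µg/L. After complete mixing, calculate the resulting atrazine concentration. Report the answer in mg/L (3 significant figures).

6.64 µg/L = 0.00664 mg/L.
Conservation of mass across the mixing zone: C = (1.04·1.22 + 40.5·0.00664) / (1.04 + 40.5) = 1.538/41.54 = 0.03702 mg/L.

0.0370 mg/L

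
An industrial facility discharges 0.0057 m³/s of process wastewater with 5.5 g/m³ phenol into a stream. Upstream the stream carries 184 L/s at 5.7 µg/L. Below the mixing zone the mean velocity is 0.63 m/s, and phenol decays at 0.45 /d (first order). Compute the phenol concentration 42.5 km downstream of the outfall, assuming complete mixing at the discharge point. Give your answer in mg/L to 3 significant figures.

0.120 mg/L

184 L/s = 0.184 m³/s.
5.7 µg/L = 0.0057 mg/L.
After complete mixing, C₀ = (0.0057·5.5 + 0.184·0.0057) / 0.1897 = 0.1708 mg/L.
Travel time t = 4.25e+04 m / 0.63 m/s = 6.746e+04 s = 0.7808 d.
C = 0.1708·exp(−0.45·0.7808) = 0.1708·0.7037 = 0.1202 mg/L.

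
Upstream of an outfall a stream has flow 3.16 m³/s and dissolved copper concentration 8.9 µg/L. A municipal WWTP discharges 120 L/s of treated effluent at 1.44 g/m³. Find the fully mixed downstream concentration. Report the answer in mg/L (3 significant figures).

0.0613 mg/L

120 L/s = 0.12 m³/s.
8.9 µg/L = 0.0089 mg/L.
Flow-weighted mixing gives C = (0.12·1.44 + 3.16·0.0089) / (0.12 + 3.16) = 0.2009/3.28 = 0.06126 mg/L.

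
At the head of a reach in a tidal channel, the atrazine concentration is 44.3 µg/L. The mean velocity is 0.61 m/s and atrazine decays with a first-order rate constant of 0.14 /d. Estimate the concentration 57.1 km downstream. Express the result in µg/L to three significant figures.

Travel time t = 57.1 km / 0.61 m/s = 5.71e+04/0.61 = 9.361e+04 s = 1.083 d.
First-order decay: C = 44.3·exp(−0.14·1.083) = 44.3·0.8593 = 38.07 µg/L.

38.1 µg/L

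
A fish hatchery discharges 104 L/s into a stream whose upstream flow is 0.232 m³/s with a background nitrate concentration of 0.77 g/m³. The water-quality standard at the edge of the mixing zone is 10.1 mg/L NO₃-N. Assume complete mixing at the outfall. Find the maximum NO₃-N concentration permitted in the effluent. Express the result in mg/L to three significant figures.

30.9 mg/L

104 L/s = 0.104 m³/s.
Mass balance: 10.1·0.336 = 0.104·Cₑ + 0.232·0.77.
Cₑ = (3.394 − 0.1786) / 0.104 = 30.91 mg/L.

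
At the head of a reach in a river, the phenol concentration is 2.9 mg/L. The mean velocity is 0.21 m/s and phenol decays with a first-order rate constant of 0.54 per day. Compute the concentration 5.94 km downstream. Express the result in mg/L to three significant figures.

2.43 mg/L

Travel time t = 5.94 km / 0.21 m/s = 5940/0.21 = 2.829e+04 s = 0.3274 d.
First-order decay: C = 2.9·exp(−0.54·0.3274) = 2.9·0.838 = 2.43 mg/L.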